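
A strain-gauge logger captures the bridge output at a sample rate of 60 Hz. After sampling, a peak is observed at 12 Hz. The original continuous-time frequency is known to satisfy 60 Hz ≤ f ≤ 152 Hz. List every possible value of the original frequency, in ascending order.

72 Hz, 108 Hz, 132 Hz

Frequencies that alias to 12 Hz are k·fs ± 12 Hz for integer k ≥ 0.
k=0: 12 Hz.
k=1: 48 Hz, 72 Hz.
k=2: 108 Hz, 132 Hz.
k=3: 168 Hz, 192 Hz.
Within [60 Hz, 152 Hz]: 72 Hz, 108 Hz, 132 Hz.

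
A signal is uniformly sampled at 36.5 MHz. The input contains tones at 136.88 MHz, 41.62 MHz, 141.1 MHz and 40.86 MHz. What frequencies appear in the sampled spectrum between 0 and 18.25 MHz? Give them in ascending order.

4.36 MHz, 4.9 MHz, 5.12 MHz, 9.12 MHz

fs/2 = 18.25 MHz.
136.88 MHz mod fs = 27.38 MHz.
27.38 MHz > fs/2 = 18.25 MHz, folds to fs − 27.38 MHz = 9.12 MHz.
41.62 MHz mod fs = 5.12 MHz.
5.12 MHz ≤ fs/2 = 18.25 MHz, appears at 5.12 MHz.
141.1 MHz mod fs = 31.6 MHz.
31.6 MHz > fs/2 = 18.25 MHz, folds to fs − 31.6 MHz = 4.9 MHz.
40.86 MHz mod fs = 4.36 MHz.
4.36 MHz ≤ fs/2 = 18.25 MHz, appears at 4.36 MHz.
Distinct values: {4.36 MHz, 4.9 MHz, 5.12 MHz, 9.12 MHz}.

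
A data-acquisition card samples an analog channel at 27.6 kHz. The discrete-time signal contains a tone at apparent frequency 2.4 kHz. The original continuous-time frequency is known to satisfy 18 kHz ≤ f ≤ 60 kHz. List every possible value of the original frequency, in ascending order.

Frequencies that alias to 2.4 kHz are k·fs ± 2.4 kHz for integer k ≥ 0.
k=0: 2.4 kHz.
k=1: 25.2 kHz, 30 kHz.
k=2: 52.8 kHz, 57.6 kHz.
k=3: 80.4 kHz, 85.2 kHz.
Within [18 kHz, 60 kHz]: 25.2 kHz, 30 kHz, 52.8 kHz, 57.6 kHz.

25.2 kHz, 30 kHz, 52.8 kHz, 57.6 kHz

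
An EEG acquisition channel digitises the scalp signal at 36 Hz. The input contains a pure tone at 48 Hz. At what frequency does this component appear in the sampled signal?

12 Hz

48 Hz mod fs = 12 Hz.
12 Hz ≤ fs/2 = 18 Hz, appears at 12 Hz.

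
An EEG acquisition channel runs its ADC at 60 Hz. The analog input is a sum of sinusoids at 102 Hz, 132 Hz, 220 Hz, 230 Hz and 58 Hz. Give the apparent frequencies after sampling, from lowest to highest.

2 Hz, 10 Hz, 12 Hz, 18 Hz, 20 Hz

fs/2 = 30 Hz.
102 Hz mod fs = 42 Hz.
42 Hz > fs/2 = 30 Hz, folds to fs − 42 Hz = 18 Hz.
132 Hz mod fs = 12 Hz.
12 Hz ≤ fs/2 = 30 Hz, appears at 12 Hz.
220 Hz mod fs = 40 Hz.
40 Hz > fs/2 = 30 Hz, folds to fs − 40 Hz = 20 Hz.
230 Hz mod fs = 50 Hz.
50 Hz > fs/2 = 30 Hz, folds to fs − 50 Hz = 10 Hz.
58 Hz > fs/2 = 30 Hz, folds to fs − 58 Hz = 2 Hz.
Distinct values: {2 Hz, 10 Hz, 12 Hz, 18 Hz, 20 Hz}.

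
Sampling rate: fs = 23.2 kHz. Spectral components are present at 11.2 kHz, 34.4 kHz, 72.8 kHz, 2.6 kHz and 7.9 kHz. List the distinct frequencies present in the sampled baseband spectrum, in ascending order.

fs/2 = 11.6 kHz.
11.2 kHz ≤ fs/2 = 11.6 kHz, passes unchanged.
34.4 kHz mod fs = 11.2 kHz.
11.2 kHz ≤ fs/2 = 11.6 kHz, appears at 11.2 kHz.
72.8 kHz mod fs = 3.2 kHz.
3.2 kHz ≤ fs/2 = 11.6 kHz, appears at 3.2 kHz.
2.6 kHz ≤ fs/2 = 11.6 kHz, passes unchanged.
7.9 kHz ≤ fs/2 = 11.6 kHz, passes unchanged.
Distinct values: {2.6 kHz, 3.2 kHz, 7.9 kHz, 11.2 kHz}.

2.6 kHz, 3.2 kHz, 7.9 kHz, 11.2 kHz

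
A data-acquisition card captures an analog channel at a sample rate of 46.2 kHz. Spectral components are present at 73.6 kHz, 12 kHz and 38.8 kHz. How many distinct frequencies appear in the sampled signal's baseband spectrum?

3

fs/2 = 23.1 kHz.
73.6 kHz mod fs = 27.4 kHz.
27.4 kHz > fs/2 = 23.1 kHz, folds to fs − 27.4 kHz = 18.8 kHz.
12 kHz ≤ fs/2 = 23.1 kHz, passes unchanged.
38.8 kHz > fs/2 = 23.1 kHz, folds to fs − 38.8 kHz = 7.4 kHz.
Distinct values: {7.4 kHz, 12 kHz, 18.8 kHz} → 3.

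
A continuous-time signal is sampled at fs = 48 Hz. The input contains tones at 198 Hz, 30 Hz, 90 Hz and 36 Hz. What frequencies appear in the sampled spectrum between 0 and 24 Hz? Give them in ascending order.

6 Hz, 12 Hz, 18 Hz

fs/2 = 24 Hz.
198 Hz mod fs = 6 Hz.
6 Hz ≤ fs/2 = 24 Hz, appears at 6 Hz.
30 Hz > fs/2 = 24 Hz, folds to fs − 30 Hz = 18 Hz.
90 Hz mod fs = 42 Hz.
42 Hz > fs/2 = 24 Hz, folds to fs − 42 Hz = 6 Hz.
36 Hz > fs/2 = 24 Hz, folds to fs − 36 Hz = 12 Hz.
Distinct values: {6 Hz, 12 Hz, 18 Hz}.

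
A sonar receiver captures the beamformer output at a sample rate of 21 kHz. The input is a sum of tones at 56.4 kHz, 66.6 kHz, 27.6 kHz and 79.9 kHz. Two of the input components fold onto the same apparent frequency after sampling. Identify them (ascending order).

fs/2 = 10.5 kHz.
56.4 kHz mod fs = 14.4 kHz.
14.4 kHz > fs/2 = 10.5 kHz, folds to fs − 14.4 kHz = 6.6 kHz.
66.6 kHz mod fs = 3.6 kHz.
3.6 kHz ≤ fs/2 = 10.5 kHz, appears at 3.6 kHz.
27.6 kHz mod fs = 6.6 kHz.
6.6 kHz ≤ fs/2 = 10.5 kHz, appears at 6.6 kHz.
79.9 kHz mod fs = 16.9 kHz.
16.9 kHz > fs/2 = 10.5 kHz, folds to fs − 16.9 kHz = 4.1 kHz.
27.6 kHz and 56.4 kHz both map to 6.6 kHz.

27.6 kHz, 56.4 kHz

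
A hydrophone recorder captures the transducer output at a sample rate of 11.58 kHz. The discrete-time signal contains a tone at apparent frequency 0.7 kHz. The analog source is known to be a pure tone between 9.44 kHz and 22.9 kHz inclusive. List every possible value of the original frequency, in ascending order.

Frequencies that alias to 0.7 kHz are k·fs ± 0.7 kHz for integer k ≥ 0.
k=0: 0.7 kHz.
k=1: 10.88 kHz, 12.28 kHz.
k=2: 22.46 kHz, 23.86 kHz.
k=3: 34.04 kHz, 35.44 kHz.
Within [9.44 kHz, 22.9 kHz]: 10.88 kHz, 12.28 kHz, 22.46 kHz.

10.88 kHz, 12.28 kHz, 22.46 kHz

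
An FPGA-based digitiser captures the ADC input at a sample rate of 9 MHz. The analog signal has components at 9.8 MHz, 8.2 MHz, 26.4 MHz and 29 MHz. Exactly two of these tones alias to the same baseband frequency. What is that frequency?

fs/2 = 4.5 MHz.
9.8 MHz mod fs = 0.8 MHz.
0.8 MHz ≤ fs/2 = 4.5 MHz, appears at 0.8 MHz.
8.2 MHz > fs/2 = 4.5 MHz, folds to fs − 8.2 MHz = 0.8 MHz.
26.4 MHz mod fs = 8.4 MHz.
8.4 MHz > fs/2 = 4.5 MHz, folds to fs − 8.4 MHz = 0.6 MHz.
29 MHz mod fs = 2 MHz.
2 MHz ≤ fs/2 = 4.5 MHz, appears at 2 MHz.
8.2 MHz and 9.8 MHz both map to 0.8 MHz.

0.8 MHz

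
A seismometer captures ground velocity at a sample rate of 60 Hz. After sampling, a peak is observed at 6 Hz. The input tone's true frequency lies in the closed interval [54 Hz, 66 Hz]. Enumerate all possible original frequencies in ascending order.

Frequencies that alias to 6 Hz are k·fs ± 6 Hz for integer k ≥ 0.
k=0: 6 Hz.
k=1: 54 Hz, 66 Hz.
k=2: 114 Hz, 126 Hz.
Within [54 Hz, 66 Hz]: 54 Hz, 66 Hz.

54 Hz, 66 Hz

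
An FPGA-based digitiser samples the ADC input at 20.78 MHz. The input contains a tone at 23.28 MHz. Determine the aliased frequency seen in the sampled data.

2.5 MHz

23.28 MHz mod fs = 2.5 MHz.
2.5 MHz ≤ fs/2 = 10.39 MHz, appears at 2.5 MHz.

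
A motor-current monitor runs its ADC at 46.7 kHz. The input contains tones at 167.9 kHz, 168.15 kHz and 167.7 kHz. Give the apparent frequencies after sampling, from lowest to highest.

fs/2 = 23.35 kHz.
167.9 kHz mod fs = 27.8 kHz.
27.8 kHz > fs/2 = 23.35 kHz, folds to fs − 27.8 kHz = 18.9 kHz.
168.15 kHz mod fs = 28.05 kHz.
28.05 kHz > fs/2 = 23.35 kHz, folds to fs − 28.05 kHz = 18.65 kHz.
167.7 kHz mod fs = 27.6 kHz.
27.6 kHz > fs/2 = 23.35 kHz, folds to fs − 27.6 kHz = 19.1 kHz.
Distinct values: {18.65 kHz, 18.9 kHz, 19.1 kHz}.

18.65 kHz, 18.9 kHz, 19.1 kHz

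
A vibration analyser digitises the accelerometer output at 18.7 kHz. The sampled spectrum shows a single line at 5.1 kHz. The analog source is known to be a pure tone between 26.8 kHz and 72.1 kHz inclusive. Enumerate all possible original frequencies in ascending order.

Frequencies that alias to 5.1 kHz are k·fs ± 5.1 kHz for integer k ≥ 0.
k=0: 5.1 kHz.
k=1: 13.6 kHz, 23.8 kHz.
k=2: 32.3 kHz, 42.5 kHz.
k=3: 51 kHz, 61.2 kHz.
k=4: 69.7 kHz, 79.9 kHz.
k=5: 88.4 kHz, 98.6 kHz.
Within [26.8 kHz, 72.1 kHz]: 32.3 kHz, 42.5 kHz, 51 kHz, 61.2 kHz, 69.7 kHz.

32.3 kHz, 42.5 kHz, 51 kHz, 61.2 kHz, 69.7 kHz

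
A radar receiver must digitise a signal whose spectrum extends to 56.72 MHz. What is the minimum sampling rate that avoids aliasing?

113.44 MHz

Nyquist rate = 2 × 56.72 MHz = 113.44 MHz.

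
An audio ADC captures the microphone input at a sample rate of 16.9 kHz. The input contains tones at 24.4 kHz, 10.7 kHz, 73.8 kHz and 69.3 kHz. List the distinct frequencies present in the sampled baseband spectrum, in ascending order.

fs/2 = 8.45 kHz.
24.4 kHz mod fs = 7.5 kHz.
7.5 kHz ≤ fs/2 = 8.45 kHz, appears at 7.5 kHz.
10.7 kHz > fs/2 = 8.45 kHz, folds to fs − 10.7 kHz = 6.2 kHz.
73.8 kHz mod fs = 6.2 kHz.
6.2 kHz ≤ fs/2 = 8.45 kHz, appears at 6.2 kHz.
69.3 kHz mod fs = 1.7 kHz.
1.7 kHz ≤ fs/2 = 8.45 kHz, appears at 1.7 kHz.
Distinct values: {1.7 kHz, 6.2 kHz, 7.5 kHz}.

1.7 kHz, 6.2 kHz, 7.5 kHz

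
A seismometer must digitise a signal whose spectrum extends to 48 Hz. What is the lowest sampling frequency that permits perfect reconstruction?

Nyquist rate = 2 × 48 Hz = 96 Hz.

96 Hz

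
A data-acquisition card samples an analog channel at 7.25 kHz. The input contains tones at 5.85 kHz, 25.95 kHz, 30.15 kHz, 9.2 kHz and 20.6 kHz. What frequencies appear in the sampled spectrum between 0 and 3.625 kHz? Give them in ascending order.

fs/2 = 3.625 kHz.
5.85 kHz > fs/2 = 3.625 kHz, folds to fs − 5.85 kHz = 1.4 kHz.
25.95 kHz mod fs = 4.2 kHz.
4.2 kHz > fs/2 = 3.625 kHz, folds to fs − 4.2 kHz = 3.05 kHz.
30.15 kHz mod fs = 1.15 kHz.
1.15 kHz ≤ fs/2 = 3.625 kHz, appears at 1.15 kHz.
9.2 kHz mod fs = 1.95 kHz.
1.95 kHz ≤ fs/2 = 3.625 kHz, appears at 1.95 kHz.
20.6 kHz mod fs = 6.1 kHz.
6.1 kHz > fs/2 = 3.625 kHz, folds to fs − 6.1 kHz = 1.15 kHz.
Distinct values: {1.15 kHz, 1.4 kHz, 1.95 kHz, 3.05 kHz}.

1.15 kHz, 1.4 kHz, 1.95 kHz, 3.05 kHz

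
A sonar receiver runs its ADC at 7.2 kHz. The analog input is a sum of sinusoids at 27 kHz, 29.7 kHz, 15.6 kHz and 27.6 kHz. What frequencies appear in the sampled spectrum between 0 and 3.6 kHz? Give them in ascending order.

0.9 kHz, 1.2 kHz, 1.8 kHz

fs/2 = 3.6 kHz.
27 kHz mod fs = 5.4 kHz.
5.4 kHz > fs/2 = 3.6 kHz, folds to fs − 5.4 kHz = 1.8 kHz.
29.7 kHz mod fs = 0.9 kHz.
0.9 kHz ≤ fs/2 = 3.6 kHz, appears at 0.9 kHz.
15.6 kHz mod fs = 1.2 kHz.
1.2 kHz ≤ fs/2 = 3.6 kHz, appears at 1.2 kHz.
27.6 kHz mod fs = 6 kHz.
6 kHz > fs/2 = 3.6 kHz, folds to fs − 6 kHz = 1.2 kHz.
Distinct values: {0.9 kHz, 1.2 kHz, 1.8 kHz}.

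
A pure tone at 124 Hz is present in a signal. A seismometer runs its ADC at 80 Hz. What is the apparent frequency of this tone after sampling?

36 Hz

124 Hz mod fs = 44 Hz.
44 Hz > fs/2 = 40 Hz, folds to fs − 44 Hz = 36 Hz.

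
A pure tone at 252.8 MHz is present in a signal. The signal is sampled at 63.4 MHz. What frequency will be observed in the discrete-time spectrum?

0.8 MHz

252.8 MHz mod fs = 62.6 MHz.
62.6 MHz > fs/2 = 31.7 MHz, folds to fs − 62.6 MHz = 0.8 MHz.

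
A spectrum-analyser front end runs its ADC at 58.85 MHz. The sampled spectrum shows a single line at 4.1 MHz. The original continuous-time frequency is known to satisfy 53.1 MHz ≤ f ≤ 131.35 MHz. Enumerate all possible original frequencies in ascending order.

Frequencies that alias to 4.1 MHz are k·fs ± 4.1 MHz for integer k ≥ 0.
k=0: 4.1 MHz.
k=1: 54.75 MHz, 62.95 MHz.
k=2: 113.6 MHz, 121.8 MHz.
k=3: 172.45 MHz, 180.65 MHz.
Within [53.1 MHz, 131.35 MHz]: 54.75 MHz, 62.95 MHz, 113.6 MHz, 121.8 MHz.

54.75 MHz, 62.95 MHz, 113.6 MHz, 121.8 MHz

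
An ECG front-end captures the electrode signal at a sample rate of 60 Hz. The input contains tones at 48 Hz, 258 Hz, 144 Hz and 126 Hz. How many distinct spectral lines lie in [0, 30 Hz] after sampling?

fs/2 = 30 Hz.
48 Hz > fs/2 = 30 Hz, folds to fs − 48 Hz = 12 Hz.
258 Hz mod fs = 18 Hz.
18 Hz ≤ fs/2 = 30 Hz, appears at 18 Hz.
144 Hz mod fs = 24 Hz.
24 Hz ≤ fs/2 = 30 Hz, appears at 24 Hz.
126 Hz mod fs = 6 Hz.
6 Hz ≤ fs/2 = 30 Hz, appears at 6 Hz.
Distinct values: {6 Hz, 12 Hz, 18 Hz, 24 Hz} → 4.

4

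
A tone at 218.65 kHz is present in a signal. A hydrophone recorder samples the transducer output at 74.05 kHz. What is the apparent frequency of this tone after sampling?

3.5 kHz

218.65 kHz mod fs = 70.55 kHz.
70.55 kHz > fs/2 = 37.025 kHz, folds to fs − 70.55 kHz = 3.5 kHz.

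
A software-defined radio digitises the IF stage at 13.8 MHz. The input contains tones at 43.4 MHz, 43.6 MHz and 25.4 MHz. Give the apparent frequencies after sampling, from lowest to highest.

2 MHz, 2.2 MHz

fs/2 = 6.9 MHz.
43.4 MHz mod fs = 2 MHz.
2 MHz ≤ fs/2 = 6.9 MHz, appears at 2 MHz.
43.6 MHz mod fs = 2.2 MHz.
2.2 MHz ≤ fs/2 = 6.9 MHz, appears at 2.2 MHz.
25.4 MHz mod fs = 11.6 MHz.
11.6 MHz > fs/2 = 6.9 MHz, folds to fs − 11.6 MHz = 2.2 MHz.
Distinct values: {2 MHz, 2.2 MHz}.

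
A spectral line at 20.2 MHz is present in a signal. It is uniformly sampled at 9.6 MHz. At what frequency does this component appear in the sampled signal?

20.2 MHz mod fs = 1 MHz.
1 MHz ≤ fs/2 = 4.8 MHz, appears at 1 MHz.

1 MHz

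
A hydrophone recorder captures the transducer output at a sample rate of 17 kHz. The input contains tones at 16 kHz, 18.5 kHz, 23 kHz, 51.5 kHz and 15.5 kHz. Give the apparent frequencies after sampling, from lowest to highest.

0.5 kHz, 1 kHz, 1.5 kHz, 6 kHz

fs/2 = 8.5 kHz.
16 kHz > fs/2 = 8.5 kHz, folds to fs − 16 kHz = 1 kHz.
18.5 kHz mod fs = 1.5 kHz.
1.5 kHz ≤ fs/2 = 8.5 kHz, appears at 1.5 kHz.
23 kHz mod fs = 6 kHz.
6 kHz ≤ fs/2 = 8.5 kHz, appears at 6 kHz.
51.5 kHz mod fs = 0.5 kHz.
0.5 kHz ≤ fs/2 = 8.5 kHz, appears at 0.5 kHz.
15.5 kHz > fs/2 = 8.5 kHz, folds to fs − 15.5 kHz = 1.5 kHz.
Distinct values: {0.5 kHz, 1 kHz, 1.5 kHz, 6 kHz}.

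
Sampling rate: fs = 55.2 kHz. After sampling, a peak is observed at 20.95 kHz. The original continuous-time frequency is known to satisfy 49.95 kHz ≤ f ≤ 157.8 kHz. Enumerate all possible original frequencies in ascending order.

Frequencies that alias to 20.95 kHz are k·fs ± 20.95 kHz for integer k ≥ 0.
k=0: 20.95 kHz.
k=1: 34.25 kHz, 76.15 kHz.
k=2: 89.45 kHz, 131.35 kHz.
k=3: 144.65 kHz, 186.55 kHz.
k=4: 199.85 kHz, 241.75 kHz.
Within [49.95 kHz, 157.8 kHz]: 76.15 kHz, 89.45 kHz, 131.35 kHz, 144.65 kHz.

76.15 kHz, 89.45 kHz, 131.35 kHz, 144.65 kHz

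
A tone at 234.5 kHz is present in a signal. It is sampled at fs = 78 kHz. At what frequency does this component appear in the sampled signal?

234.5 kHz mod fs = 0.5 kHz.
0.5 kHz ≤ fs/2 = 39 kHz, appears at 0.5 kHz.

0.5 kHz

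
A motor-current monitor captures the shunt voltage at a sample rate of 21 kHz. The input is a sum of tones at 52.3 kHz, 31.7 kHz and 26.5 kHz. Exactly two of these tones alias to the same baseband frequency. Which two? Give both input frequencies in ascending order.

31.7 kHz, 52.3 kHz

fs/2 = 10.5 kHz.
52.3 kHz mod fs = 10.3 kHz.
10.3 kHz ≤ fs/2 = 10.5 kHz, appears at 10.3 kHz.
31.7 kHz mod fs = 10.7 kHz.
10.7 kHz > fs/2 = 10.5 kHz, folds to fs − 10.7 kHz = 10.3 kHz.
26.5 kHz mod fs = 5.5 kHz.
5.5 kHz ≤ fs/2 = 10.5 kHz, appears at 5.5 kHz.
31.7 kHz and 52.3 kHz both map to 10.3 kHz.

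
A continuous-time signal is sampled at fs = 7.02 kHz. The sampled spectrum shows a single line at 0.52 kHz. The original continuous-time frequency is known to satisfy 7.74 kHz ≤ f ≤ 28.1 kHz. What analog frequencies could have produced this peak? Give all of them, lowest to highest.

Frequencies that alias to 0.52 kHz are k·fs ± 0.52 kHz for integer k ≥ 0.
k=0: 0.52 kHz.
k=1: 6.5 kHz, 7.54 kHz.
k=2: 13.52 kHz, 14.56 kHz.
k=3: 20.54 kHz, 21.58 kHz.
k=4: 27.56 kHz, 28.6 kHz.
k=5: 34.58 kHz, 35.62 kHz.
Within [7.74 kHz, 28.1 kHz]: 13.52 kHz, 14.56 kHz, 20.54 kHz, 21.58 kHz, 27.56 kHz.

13.52 kHz, 14.56 kHz, 20.54 kHz, 21.58 kHz, 27.56 kHz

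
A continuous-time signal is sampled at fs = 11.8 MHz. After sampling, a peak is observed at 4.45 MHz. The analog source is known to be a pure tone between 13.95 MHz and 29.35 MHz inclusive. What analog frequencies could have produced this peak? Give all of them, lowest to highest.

16.25 MHz, 19.15 MHz, 28.05 MHz

Frequencies that alias to 4.45 MHz are k·fs ± 4.45 MHz for integer k ≥ 0.
k=0: 4.45 MHz.
k=1: 7.35 MHz, 16.25 MHz.
k=2: 19.15 MHz, 28.05 MHz.
k=3: 30.95 MHz, 39.85 MHz.
Within [13.95 MHz, 29.35 MHz]: 16.25 MHz, 19.15 MHz, 28.05 MHz.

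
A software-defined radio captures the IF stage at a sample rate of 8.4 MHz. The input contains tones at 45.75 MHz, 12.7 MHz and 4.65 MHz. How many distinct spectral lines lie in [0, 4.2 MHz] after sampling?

2

fs/2 = 4.2 MHz.
45.75 MHz mod fs = 3.75 MHz.
3.75 MHz ≤ fs/2 = 4.2 MHz, appears at 3.75 MHz.
12.7 MHz mod fs = 4.3 MHz.
4.3 MHz > fs/2 = 4.2 MHz, folds to fs − 4.3 MHz = 4.1 MHz.
4.65 MHz > fs/2 = 4.2 MHz, folds to fs − 4.65 MHz = 3.75 MHz.
Distinct values: {3.75 MHz, 4.1 MHz} → 2.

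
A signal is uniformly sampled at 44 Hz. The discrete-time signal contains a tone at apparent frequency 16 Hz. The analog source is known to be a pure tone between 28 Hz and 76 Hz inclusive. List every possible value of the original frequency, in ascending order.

Frequencies that alias to 16 Hz are k·fs ± 16 Hz for integer k ≥ 0.
k=0: 16 Hz.
k=1: 28 Hz, 60 Hz.
k=2: 72 Hz, 104 Hz.
k=3: 116 Hz, 148 Hz.
Within [28 Hz, 76 Hz]: 28 Hz, 60 Hz, 72 Hz.

28 Hz, 60 Hz, 72 Hz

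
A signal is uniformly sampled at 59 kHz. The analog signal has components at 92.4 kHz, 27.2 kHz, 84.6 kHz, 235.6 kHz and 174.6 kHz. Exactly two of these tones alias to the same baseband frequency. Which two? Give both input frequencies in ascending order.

fs/2 = 29.5 kHz.
92.4 kHz mod fs = 33.4 kHz.
33.4 kHz > fs/2 = 29.5 kHz, folds to fs − 33.4 kHz = 25.6 kHz.
27.2 kHz ≤ fs/2 = 29.5 kHz, passes unchanged.
84.6 kHz mod fs = 25.6 kHz.
25.6 kHz ≤ fs/2 = 29.5 kHz, appears at 25.6 kHz.
235.6 kHz mod fs = 58.6 kHz.
58.6 kHz > fs/2 = 29.5 kHz, folds to fs − 58.6 kHz = 0.4 kHz.
174.6 kHz mod fs = 56.6 kHz.
56.6 kHz > fs/2 = 29.5 kHz, folds to fs − 56.6 kHz = 2.4 kHz.
84.6 kHz and 92.4 kHz both map to 25.6 kHz.

84.6 kHz, 92.4 kHz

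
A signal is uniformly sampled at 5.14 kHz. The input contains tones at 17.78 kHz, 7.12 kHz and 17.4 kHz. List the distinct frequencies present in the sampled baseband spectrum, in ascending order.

1.98 kHz, 2.36 kHz

fs/2 = 2.57 kHz.
17.78 kHz mod fs = 2.36 kHz.
2.36 kHz ≤ fs/2 = 2.57 kHz, appears at 2.36 kHz.
7.12 kHz mod fs = 1.98 kHz.
1.98 kHz ≤ fs/2 = 2.57 kHz, appears at 1.98 kHz.
17.4 kHz mod fs = 1.98 kHz.
1.98 kHz ≤ fs/2 = 2.57 kHz, appears at 1.98 kHz.
Distinct values: {1.98 kHz, 2.36 kHz}.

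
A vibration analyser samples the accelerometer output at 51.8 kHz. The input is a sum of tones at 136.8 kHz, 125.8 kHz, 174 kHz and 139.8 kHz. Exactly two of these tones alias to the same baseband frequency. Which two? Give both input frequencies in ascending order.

136.8 kHz, 174 kHz

fs/2 = 25.9 kHz.
136.8 kHz mod fs = 33.2 kHz.
33.2 kHz > fs/2 = 25.9 kHz, folds to fs − 33.2 kHz = 18.6 kHz.
125.8 kHz mod fs = 22.2 kHz.
22.2 kHz ≤ fs/2 = 25.9 kHz, appears at 22.2 kHz.
174 kHz mod fs = 18.6 kHz.
18.6 kHz ≤ fs/2 = 25.9 kHz, appears at 18.6 kHz.
139.8 kHz mod fs = 36.2 kHz.
36.2 kHz > fs/2 = 25.9 kHz, folds to fs − 36.2 kHz = 15.6 kHz.
136.8 kHz and 174 kHz both map to 18.6 kHz.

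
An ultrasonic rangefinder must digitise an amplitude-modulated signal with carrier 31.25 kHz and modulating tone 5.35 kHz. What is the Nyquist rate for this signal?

AM sidebands sit at fc ± fm = 25.9 kHz and 36.6 kHz.
Highest-frequency component: 36.6 kHz.
Nyquist rate = 2 × 36.6 kHz = 73.2 kHz.

73.2 kHz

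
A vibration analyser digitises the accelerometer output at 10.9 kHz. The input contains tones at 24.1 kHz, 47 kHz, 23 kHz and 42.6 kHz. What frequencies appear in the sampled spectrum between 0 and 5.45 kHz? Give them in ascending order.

fs/2 = 5.45 kHz.
24.1 kHz mod fs = 2.3 kHz.
2.3 kHz ≤ fs/2 = 5.45 kHz, appears at 2.3 kHz.
47 kHz mod fs = 3.4 kHz.
3.4 kHz ≤ fs/2 = 5.45 kHz, appears at 3.4 kHz.
23 kHz mod fs = 1.2 kHz.
1.2 kHz ≤ fs/2 = 5.45 kHz, appears at 1.2 kHz.
42.6 kHz mod fs = 9.9 kHz.
9.9 kHz > fs/2 = 5.45 kHz, folds to fs − 9.9 kHz = 1 kHz.
Distinct values: {1 kHz, 1.2 kHz, 2.3 kHz, 3.4 kHz}.

1 kHz, 1.2 kHz, 2.3 kHz, 3.4 kHz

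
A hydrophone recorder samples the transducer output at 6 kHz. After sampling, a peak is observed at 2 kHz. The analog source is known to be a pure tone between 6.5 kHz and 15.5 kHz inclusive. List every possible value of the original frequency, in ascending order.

Frequencies that alias to 2 kHz are k·fs ± 2 kHz for integer k ≥ 0.
k=0: 2 kHz.
k=1: 4 kHz, 8 kHz.
k=2: 10 kHz, 14 kHz.
k=3: 16 kHz, 20 kHz.
Within [6.5 kHz, 15.5 kHz]: 8 kHz, 10 kHz, 14 kHz.

8 kHz, 10 kHz, 14 kHz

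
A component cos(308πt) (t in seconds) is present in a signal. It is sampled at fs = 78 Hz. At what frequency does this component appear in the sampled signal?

ω = 308π rad/s → f = ω/(2π) = 154 Hz.
154 Hz mod fs = 76 Hz.
76 Hz > fs/2 = 39 Hz, folds to fs − 76 Hz = 2 Hz.

2 Hz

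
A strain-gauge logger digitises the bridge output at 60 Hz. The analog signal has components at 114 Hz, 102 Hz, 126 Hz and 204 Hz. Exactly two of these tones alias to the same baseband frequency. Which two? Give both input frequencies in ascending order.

114 Hz, 126 Hz

fs/2 = 30 Hz.
114 Hz mod fs = 54 Hz.
54 Hz > fs/2 = 30 Hz, folds to fs − 54 Hz = 6 Hz.
102 Hz mod fs = 42 Hz.
42 Hz > fs/2 = 30 Hz, folds to fs − 42 Hz = 18 Hz.
126 Hz mod fs = 6 Hz.
6 Hz ≤ fs/2 = 30 Hz, appears at 6 Hz.
204 Hz mod fs = 24 Hz.
24 Hz ≤ fs/2 = 30 Hz, appears at 24 Hz.
114 Hz and 126 Hz both map to 6 Hz.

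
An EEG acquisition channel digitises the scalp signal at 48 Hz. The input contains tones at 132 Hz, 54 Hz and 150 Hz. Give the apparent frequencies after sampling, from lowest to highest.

fs/2 = 24 Hz.
132 Hz mod fs = 36 Hz.
36 Hz > fs/2 = 24 Hz, folds to fs − 36 Hz = 12 Hz.
54 Hz mod fs = 6 Hz.
6 Hz ≤ fs/2 = 24 Hz, appears at 6 Hz.
150 Hz mod fs = 6 Hz.
6 Hz ≤ fs/2 = 24 Hz, appears at 6 Hz.
Distinct values: {6 Hz, 12 Hz}.

6 Hz, 12 Hz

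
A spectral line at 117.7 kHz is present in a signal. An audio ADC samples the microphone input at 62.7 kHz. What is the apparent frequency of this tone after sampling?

117.7 kHz mod fs = 55 kHz.
55 kHz > fs/2 = 31.35 kHz, folds to fs − 55 kHz = 7.7 kHz.

7.7 kHz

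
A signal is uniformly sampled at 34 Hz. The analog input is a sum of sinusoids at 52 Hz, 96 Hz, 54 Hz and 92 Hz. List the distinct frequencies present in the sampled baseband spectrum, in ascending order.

fs/2 = 17 Hz.
52 Hz mod fs = 18 Hz.
18 Hz > fs/2 = 17 Hz, folds to fs − 18 Hz = 16 Hz.
96 Hz mod fs = 28 Hz.
28 Hz > fs/2 = 17 Hz, folds to fs − 28 Hz = 6 Hz.
54 Hz mod fs = 20 Hz.
20 Hz > fs/2 = 17 Hz, folds to fs − 20 Hz = 14 Hz.
92 Hz mod fs = 24 Hz.
24 Hz > fs/2 = 17 Hz, folds to fs − 24 Hz = 10 Hz.
Distinct values: {6 Hz, 10 Hz, 14 Hz, 16 Hz}.

6 Hz, 10 Hz, 14 Hz, 16 Hz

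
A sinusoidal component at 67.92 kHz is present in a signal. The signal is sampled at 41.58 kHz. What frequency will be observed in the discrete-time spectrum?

67.92 kHz mod fs = 26.34 kHz.
26.34 kHz > fs/2 = 20.79 kHz, folds to fs − 26.34 kHz = 15.24 kHz.

15.24 kHz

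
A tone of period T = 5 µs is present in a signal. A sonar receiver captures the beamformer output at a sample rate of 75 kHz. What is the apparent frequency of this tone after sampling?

25 kHz

T = 5 µs → f = 1/T = 200 kHz.
200 kHz mod fs = 50 kHz.
50 kHz > fs/2 = 37.5 kHz, folds to fs − 50 kHz = 25 kHz.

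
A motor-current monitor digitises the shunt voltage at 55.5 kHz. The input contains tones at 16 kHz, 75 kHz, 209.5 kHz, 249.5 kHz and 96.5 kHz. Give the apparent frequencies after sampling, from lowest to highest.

fs/2 = 27.75 kHz.
16 kHz ≤ fs/2 = 27.75 kHz, passes unchanged.
75 kHz mod fs = 19.5 kHz.
19.5 kHz ≤ fs/2 = 27.75 kHz, appears at 19.5 kHz.
209.5 kHz mod fs = 43 kHz.
43 kHz > fs/2 = 27.75 kHz, folds to fs − 43 kHz = 12.5 kHz.
249.5 kHz mod fs = 27.5 kHz.
27.5 kHz ≤ fs/2 = 27.75 kHz, appears at 27.5 kHz.
96.5 kHz mod fs = 41 kHz.
41 kHz > fs/2 = 27.75 kHz, folds to fs − 41 kHz = 14.5 kHz.
Distinct values: {12.5 kHz, 14.5 kHz, 16 kHz, 19.5 kHz, 27.5 kHz}.

12.5 kHz, 14.5 kHz, 16 kHz, 19.5 kHz, 27.5 kHz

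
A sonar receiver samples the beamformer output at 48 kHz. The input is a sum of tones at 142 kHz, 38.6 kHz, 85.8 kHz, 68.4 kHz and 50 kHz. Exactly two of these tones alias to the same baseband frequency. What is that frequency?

fs/2 = 24 kHz.
142 kHz mod fs = 46 kHz.
46 kHz > fs/2 = 24 kHz, folds to fs − 46 kHz = 2 kHz.
38.6 kHz > fs/2 = 24 kHz, folds to fs − 38.6 kHz = 9.4 kHz.
85.8 kHz mod fs = 37.8 kHz.
37.8 kHz > fs/2 = 24 kHz, folds to fs − 37.8 kHz = 10.2 kHz.
68.4 kHz mod fs = 20.4 kHz.
20.4 kHz ≤ fs/2 = 24 kHz, appears at 20.4 kHz.
50 kHz mod fs = 2 kHz.
2 kHz ≤ fs/2 = 24 kHz, appears at 2 kHz.
50 kHz and 142 kHz both map to 2 kHz.

2 kHz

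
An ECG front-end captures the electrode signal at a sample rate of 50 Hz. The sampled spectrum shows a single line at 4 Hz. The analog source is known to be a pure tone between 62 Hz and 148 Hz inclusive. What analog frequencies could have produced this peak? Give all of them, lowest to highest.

Frequencies that alias to 4 Hz are k·fs ± 4 Hz for integer k ≥ 0.
k=0: 4 Hz.
k=1: 46 Hz, 54 Hz.
k=2: 96 Hz, 104 Hz.
k=3: 146 Hz, 154 Hz.
k=4: 196 Hz, 204 Hz.
Within [62 Hz, 148 Hz]: 96 Hz, 104 Hz, 146 Hz.

96 Hz, 104 Hz, 146 Hz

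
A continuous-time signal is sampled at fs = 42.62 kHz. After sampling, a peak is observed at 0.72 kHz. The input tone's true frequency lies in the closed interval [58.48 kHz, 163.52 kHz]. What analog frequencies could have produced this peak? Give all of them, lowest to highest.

Frequencies that alias to 0.72 kHz are k·fs ± 0.72 kHz for integer k ≥ 0.
k=0: 0.72 kHz.
k=1: 41.9 kHz, 43.34 kHz.
k=2: 84.52 kHz, 85.96 kHz.
k=3: 127.14 kHz, 128.58 kHz.
k=4: 169.76 kHz, 171.2 kHz.
Within [58.48 kHz, 163.52 kHz]: 84.52 kHz, 85.96 kHz, 127.14 kHz, 128.58 kHz.

84.52 kHz, 85.96 kHz, 127.14 kHz, 128.58 kHz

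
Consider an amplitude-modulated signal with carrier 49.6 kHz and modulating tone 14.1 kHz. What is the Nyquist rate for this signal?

AM sidebands sit at fc ± fm = 35.5 kHz and 63.7 kHz.
Highest-frequency component: 63.7 kHz.
Nyquist rate = 2 × 63.7 kHz = 127.4 kHz.

127.4 kHz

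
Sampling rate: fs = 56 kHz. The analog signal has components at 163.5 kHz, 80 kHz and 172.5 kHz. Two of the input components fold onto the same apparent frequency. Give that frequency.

4.5 kHz

fs/2 = 28 kHz.
163.5 kHz mod fs = 51.5 kHz.
51.5 kHz > fs/2 = 28 kHz, folds to fs − 51.5 kHz = 4.5 kHz.
80 kHz mod fs = 24 kHz.
24 kHz ≤ fs/2 = 28 kHz, appears at 24 kHz.
172.5 kHz mod fs = 4.5 kHz.
4.5 kHz ≤ fs/2 = 28 kHz, appears at 4.5 kHz.
163.5 kHz and 172.5 kHz both map to 4.5 kHz.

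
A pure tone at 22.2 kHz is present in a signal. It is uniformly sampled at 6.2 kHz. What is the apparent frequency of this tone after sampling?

22.2 kHz mod fs = 3.6 kHz.
3.6 kHz > fs/2 = 3.1 kHz, folds to fs − 3.6 kHz = 2.6 kHz.

2.6 kHz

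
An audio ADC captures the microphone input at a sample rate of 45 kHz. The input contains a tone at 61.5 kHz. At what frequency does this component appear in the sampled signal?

16.5 kHz

61.5 kHz mod fs = 16.5 kHz.
16.5 kHz ≤ fs/2 = 22.5 kHz, appears at 16.5 kHz.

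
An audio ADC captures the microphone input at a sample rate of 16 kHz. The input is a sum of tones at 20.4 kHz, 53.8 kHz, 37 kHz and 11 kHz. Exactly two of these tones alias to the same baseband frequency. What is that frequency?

fs/2 = 8 kHz.
20.4 kHz mod fs = 4.4 kHz.
4.4 kHz ≤ fs/2 = 8 kHz, appears at 4.4 kHz.
53.8 kHz mod fs = 5.8 kHz.
5.8 kHz ≤ fs/2 = 8 kHz, appears at 5.8 kHz.
37 kHz mod fs = 5 kHz.
5 kHz ≤ fs/2 = 8 kHz, appears at 5 kHz.
11 kHz > fs/2 = 8 kHz, folds to fs − 11 kHz = 5 kHz.
11 kHz and 37 kHz both map to 5 kHz.

5 kHz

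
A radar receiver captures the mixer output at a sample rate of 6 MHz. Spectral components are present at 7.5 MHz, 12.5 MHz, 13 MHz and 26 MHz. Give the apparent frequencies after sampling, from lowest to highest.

0.5 MHz, 1 MHz, 1.5 MHz, 2 MHz

fs/2 = 3 MHz.
7.5 MHz mod fs = 1.5 MHz.
1.5 MHz ≤ fs/2 = 3 MHz, appears at 1.5 MHz.
12.5 MHz mod fs = 0.5 MHz.
0.5 MHz ≤ fs/2 = 3 MHz, appears at 0.5 MHz.
13 MHz mod fs = 1 MHz.
1 MHz ≤ fs/2 = 3 MHz, appears at 1 MHz.
26 MHz mod fs = 2 MHz.
2 MHz ≤ fs/2 = 3 MHz, appears at 2 MHz.
Distinct values: {0.5 MHz, 1 MHz, 1.5 MHz, 2 MHz}.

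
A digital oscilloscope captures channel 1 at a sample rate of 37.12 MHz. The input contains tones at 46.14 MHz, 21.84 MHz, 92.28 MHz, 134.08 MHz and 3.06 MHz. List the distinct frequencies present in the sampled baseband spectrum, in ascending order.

fs/2 = 18.56 MHz.
46.14 MHz mod fs = 9.02 MHz.
9.02 MHz ≤ fs/2 = 18.56 MHz, appears at 9.02 MHz.
21.84 MHz > fs/2 = 18.56 MHz, folds to fs − 21.84 MHz = 15.28 MHz.
92.28 MHz mod fs = 18.04 MHz.
18.04 MHz ≤ fs/2 = 18.56 MHz, appears at 18.04 MHz.
134.08 MHz mod fs = 22.72 MHz.
22.72 MHz > fs/2 = 18.56 MHz, folds to fs − 22.72 MHz = 14.4 MHz.
3.06 MHz ≤ fs/2 = 18.56 MHz, passes unchanged.
Distinct values: {3.06 MHz, 9.02 MHz, 14.4 MHz, 15.28 MHz, 18.04 MHz}.

3.06 MHz, 9.02 MHz, 14.4 MHz, 15.28 MHz, 18.04 MHz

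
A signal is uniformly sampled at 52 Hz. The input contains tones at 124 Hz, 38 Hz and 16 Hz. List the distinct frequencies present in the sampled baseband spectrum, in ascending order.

fs/2 = 26 Hz.
124 Hz mod fs = 20 Hz.
20 Hz ≤ fs/2 = 26 Hz, appears at 20 Hz.
38 Hz > fs/2 = 26 Hz, folds to fs − 38 Hz = 14 Hz.
16 Hz ≤ fs/2 = 26 Hz, passes unchanged.
Distinct values: {14 Hz, 16 Hz, 20 Hz}.

14 Hz, 16 Hz, 20 Hz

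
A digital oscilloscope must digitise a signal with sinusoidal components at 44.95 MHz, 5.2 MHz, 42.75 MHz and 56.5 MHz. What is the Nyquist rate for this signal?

Highest-frequency component: 56.5 MHz.
Nyquist rate = 2 × 56.5 MHz = 113 MHz.

113 MHz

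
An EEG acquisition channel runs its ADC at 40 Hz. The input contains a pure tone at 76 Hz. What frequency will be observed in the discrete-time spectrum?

76 Hz mod fs = 36 Hz.
36 Hz > fs/2 = 20 Hz, folds to fs − 36 Hz = 4 Hz.

4 Hz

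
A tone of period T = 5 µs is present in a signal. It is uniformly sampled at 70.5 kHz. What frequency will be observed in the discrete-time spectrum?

11.5 kHz

T = 5 µs → f = 1/T = 200 kHz.
200 kHz mod fs = 59 kHz.
59 kHz > fs/2 = 35.25 kHz, folds to fs − 59 kHz = 11.5 kHz.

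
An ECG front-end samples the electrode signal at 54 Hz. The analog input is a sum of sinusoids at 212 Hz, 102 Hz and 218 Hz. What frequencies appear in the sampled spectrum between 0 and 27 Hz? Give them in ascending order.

2 Hz, 4 Hz, 6 Hz

fs/2 = 27 Hz.
212 Hz mod fs = 50 Hz.
50 Hz > fs/2 = 27 Hz, folds to fs − 50 Hz = 4 Hz.
102 Hz mod fs = 48 Hz.
48 Hz > fs/2 = 27 Hz, folds to fs − 48 Hz = 6 Hz.
218 Hz mod fs = 2 Hz.
2 Hz ≤ fs/2 = 27 Hz, appears at 2 Hz.
Distinct values: {2 Hz, 4 Hz, 6 Hz}.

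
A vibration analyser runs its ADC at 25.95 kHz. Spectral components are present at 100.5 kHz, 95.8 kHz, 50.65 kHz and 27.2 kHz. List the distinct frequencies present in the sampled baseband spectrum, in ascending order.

1.25 kHz, 3.3 kHz, 8 kHz

fs/2 = 12.975 kHz.
100.5 kHz mod fs = 22.65 kHz.
22.65 kHz > fs/2 = 12.975 kHz, folds to fs − 22.65 kHz = 3.3 kHz.
95.8 kHz mod fs = 17.95 kHz.
17.95 kHz > fs/2 = 12.975 kHz, folds to fs − 17.95 kHz = 8 kHz.
50.65 kHz mod fs = 24.7 kHz.
24.7 kHz > fs/2 = 12.975 kHz, folds to fs − 24.7 kHz = 1.25 kHz.
27.2 kHz mod fs = 1.25 kHz.
1.25 kHz ≤ fs/2 = 12.975 kHz, appears at 1.25 kHz.
Distinct values: {1.25 kHz, 3.3 kHz, 8 kHz}.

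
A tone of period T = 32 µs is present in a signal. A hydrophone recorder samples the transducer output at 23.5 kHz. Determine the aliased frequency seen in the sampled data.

T = 32 µs → f = 1/T = 31.25 kHz.
31.25 kHz mod fs = 7.75 kHz.
7.75 kHz ≤ fs/2 = 11.75 kHz, appears at 7.75 kHz.

7.75 kHz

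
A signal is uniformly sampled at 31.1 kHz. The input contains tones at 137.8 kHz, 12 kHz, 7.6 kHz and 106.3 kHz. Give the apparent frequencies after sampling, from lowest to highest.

7.6 kHz, 12 kHz, 13 kHz, 13.4 kHz

fs/2 = 15.55 kHz.
137.8 kHz mod fs = 13.4 kHz.
13.4 kHz ≤ fs/2 = 15.55 kHz, appears at 13.4 kHz.
12 kHz ≤ fs/2 = 15.55 kHz, passes unchanged.
7.6 kHz ≤ fs/2 = 15.55 kHz, passes unchanged.
106.3 kHz mod fs = 13 kHz.
13 kHz ≤ fs/2 = 15.55 kHz, appears at 13 kHz.
Distinct values: {7.6 kHz, 12 kHz, 13 kHz, 13.4 kHz}.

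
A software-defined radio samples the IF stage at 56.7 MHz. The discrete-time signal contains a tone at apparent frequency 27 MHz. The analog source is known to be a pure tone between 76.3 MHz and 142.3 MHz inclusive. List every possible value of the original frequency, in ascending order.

83.7 MHz, 86.4 MHz, 140.4 MHz

Frequencies that alias to 27 MHz are k·fs ± 27 MHz for integer k ≥ 0.
k=0: 27 MHz.
k=1: 29.7 MHz, 83.7 MHz.
k=2: 86.4 MHz, 140.4 MHz.
k=3: 143.1 MHz, 197.1 MHz.
Within [76.3 MHz, 142.3 MHz]: 83.7 MHz, 86.4 MHz, 140.4 MHz.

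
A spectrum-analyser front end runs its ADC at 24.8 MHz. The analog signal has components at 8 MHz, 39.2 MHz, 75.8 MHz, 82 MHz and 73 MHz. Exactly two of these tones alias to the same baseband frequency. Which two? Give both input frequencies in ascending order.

73 MHz, 75.8 MHz

fs/2 = 12.4 MHz.
8 MHz ≤ fs/2 = 12.4 MHz, passes unchanged.
39.2 MHz mod fs = 14.4 MHz.
14.4 MHz > fs/2 = 12.4 MHz, folds to fs − 14.4 MHz = 10.4 MHz.
75.8 MHz mod fs = 1.4 MHz.
1.4 MHz ≤ fs/2 = 12.4 MHz, appears at 1.4 MHz.
82 MHz mod fs = 7.6 MHz.
7.6 MHz ≤ fs/2 = 12.4 MHz, appears at 7.6 MHz.
73 MHz mod fs = 23.4 MHz.
23.4 MHz > fs/2 = 12.4 MHz, folds to fs − 23.4 MHz = 1.4 MHz.
73 MHz and 75.8 MHz both map to 1.4 MHz.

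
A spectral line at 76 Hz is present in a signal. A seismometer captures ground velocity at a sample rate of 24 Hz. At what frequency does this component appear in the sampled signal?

76 Hz mod fs = 4 Hz.
4 Hz ≤ fs/2 = 12 Hz, appears at 4 Hz.

4 Hz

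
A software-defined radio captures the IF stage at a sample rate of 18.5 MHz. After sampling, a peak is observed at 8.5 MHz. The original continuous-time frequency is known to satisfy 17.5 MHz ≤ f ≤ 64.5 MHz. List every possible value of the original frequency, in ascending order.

27 MHz, 28.5 MHz, 45.5 MHz, 47 MHz, 64 MHz

Frequencies that alias to 8.5 MHz are k·fs ± 8.5 MHz for integer k ≥ 0.
k=0: 8.5 MHz.
k=1: 10 MHz, 27 MHz.
k=2: 28.5 MHz, 45.5 MHz.
k=3: 47 MHz, 64 MHz.
k=4: 65.5 MHz, 82.5 MHz.
Within [17.5 MHz, 64.5 MHz]: 27 MHz, 28.5 MHz, 45.5 MHz, 47 MHz, 64 MHz.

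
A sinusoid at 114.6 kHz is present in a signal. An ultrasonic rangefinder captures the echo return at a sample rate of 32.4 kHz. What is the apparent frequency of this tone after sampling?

15 kHz

114.6 kHz mod fs = 17.4 kHz.
17.4 kHz > fs/2 = 16.2 kHz, folds to fs − 17.4 kHz = 15 kHz.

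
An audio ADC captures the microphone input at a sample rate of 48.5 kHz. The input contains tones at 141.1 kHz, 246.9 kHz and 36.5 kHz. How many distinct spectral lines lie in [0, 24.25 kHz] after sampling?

fs/2 = 24.25 kHz.
141.1 kHz mod fs = 44.1 kHz.
44.1 kHz > fs/2 = 24.25 kHz, folds to fs − 44.1 kHz = 4.4 kHz.
246.9 kHz mod fs = 4.4 kHz.
4.4 kHz ≤ fs/2 = 24.25 kHz, appears at 4.4 kHz.
36.5 kHz > fs/2 = 24.25 kHz, folds to fs − 36.5 kHz = 12 kHz.
Distinct values: {4.4 kHz, 12 kHz} → 2.

2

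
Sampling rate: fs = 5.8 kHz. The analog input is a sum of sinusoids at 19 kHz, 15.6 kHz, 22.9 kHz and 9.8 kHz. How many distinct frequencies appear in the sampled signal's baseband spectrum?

3

fs/2 = 2.9 kHz.
19 kHz mod fs = 1.6 kHz.
1.6 kHz ≤ fs/2 = 2.9 kHz, appears at 1.6 kHz.
15.6 kHz mod fs = 4 kHz.
4 kHz > fs/2 = 2.9 kHz, folds to fs − 4 kHz = 1.8 kHz.
22.9 kHz mod fs = 5.5 kHz.
5.5 kHz > fs/2 = 2.9 kHz, folds to fs − 5.5 kHz = 0.3 kHz.
9.8 kHz mod fs = 4 kHz.
4 kHz > fs/2 = 2.9 kHz, folds to fs − 4 kHz = 1.8 kHz.
Distinct values: {0.3 kHz, 1.6 kHz, 1.8 kHz} → 3.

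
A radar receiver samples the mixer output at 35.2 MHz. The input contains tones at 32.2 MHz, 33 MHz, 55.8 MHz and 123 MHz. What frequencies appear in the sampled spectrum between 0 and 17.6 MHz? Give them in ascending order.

2.2 MHz, 3 MHz, 14.6 MHz, 17.4 MHz

fs/2 = 17.6 MHz.
32.2 MHz > fs/2 = 17.6 MHz, folds to fs − 32.2 MHz = 3 MHz.
33 MHz > fs/2 = 17.6 MHz, folds to fs − 33 MHz = 2.2 MHz.
55.8 MHz mod fs = 20.6 MHz.
20.6 MHz > fs/2 = 17.6 MHz, folds to fs − 20.6 MHz = 14.6 MHz.
123 MHz mod fs = 17.4 MHz.
17.4 MHz ≤ fs/2 = 17.6 MHz, appears at 17.4 MHz.
Distinct values: {2.2 MHz, 3 MHz, 14.6 MHz, 17.4 MHz}.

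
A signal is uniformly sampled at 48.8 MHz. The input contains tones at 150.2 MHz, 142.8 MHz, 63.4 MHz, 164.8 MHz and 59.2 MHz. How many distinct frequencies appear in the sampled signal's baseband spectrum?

5

fs/2 = 24.4 MHz.
150.2 MHz mod fs = 3.8 MHz.
3.8 MHz ≤ fs/2 = 24.4 MHz, appears at 3.8 MHz.
142.8 MHz mod fs = 45.2 MHz.
45.2 MHz > fs/2 = 24.4 MHz, folds to fs − 45.2 MHz = 3.6 MHz.
63.4 MHz mod fs = 14.6 MHz.
14.6 MHz ≤ fs/2 = 24.4 MHz, appears at 14.6 MHz.
164.8 MHz mod fs = 18.4 MHz.
18.4 MHz ≤ fs/2 = 24.4 MHz, appears at 18.4 MHz.
59.2 MHz mod fs = 10.4 MHz.
10.4 MHz ≤ fs/2 = 24.4 MHz, appears at 10.4 MHz.
Distinct values: {3.6 MHz, 3.8 MHz, 10.4 MHz, 14.6 MHz, 18.4 MHz} → 5.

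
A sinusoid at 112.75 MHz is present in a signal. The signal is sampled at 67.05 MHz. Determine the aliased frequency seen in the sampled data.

112.75 MHz mod fs = 45.7 MHz.
45.7 MHz > fs/2 = 33.525 MHz, folds to fs − 45.7 MHz = 21.35 MHz.

21.35 MHz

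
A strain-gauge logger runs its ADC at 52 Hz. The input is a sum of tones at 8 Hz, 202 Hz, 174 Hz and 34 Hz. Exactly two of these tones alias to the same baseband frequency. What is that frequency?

fs/2 = 26 Hz.
8 Hz ≤ fs/2 = 26 Hz, passes unchanged.
202 Hz mod fs = 46 Hz.
46 Hz > fs/2 = 26 Hz, folds to fs − 46 Hz = 6 Hz.
174 Hz mod fs = 18 Hz.
18 Hz ≤ fs/2 = 26 Hz, appears at 18 Hz.
34 Hz > fs/2 = 26 Hz, folds to fs − 34 Hz = 18 Hz.
34 Hz and 174 Hz both map to 18 Hz.

18 Hz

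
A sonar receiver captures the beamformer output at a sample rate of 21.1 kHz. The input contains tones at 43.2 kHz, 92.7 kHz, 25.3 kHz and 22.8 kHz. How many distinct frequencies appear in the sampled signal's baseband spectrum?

4

fs/2 = 10.55 kHz.
43.2 kHz mod fs = 1 kHz.
1 kHz ≤ fs/2 = 10.55 kHz, appears at 1 kHz.
92.7 kHz mod fs = 8.3 kHz.
8.3 kHz ≤ fs/2 = 10.55 kHz, appears at 8.3 kHz.
25.3 kHz mod fs = 4.2 kHz.
4.2 kHz ≤ fs/2 = 10.55 kHz, appears at 4.2 kHz.
22.8 kHz mod fs = 1.7 kHz.
1.7 kHz ≤ fs/2 = 10.55 kHz, appears at 1.7 kHz.
Distinct values: {1 kHz, 1.7 kHz, 4.2 kHz, 8.3 kHz} → 4.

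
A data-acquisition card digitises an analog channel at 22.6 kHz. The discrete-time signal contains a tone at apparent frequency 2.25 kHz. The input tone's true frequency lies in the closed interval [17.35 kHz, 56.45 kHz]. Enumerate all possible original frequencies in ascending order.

20.35 kHz, 24.85 kHz, 42.95 kHz, 47.45 kHz

Frequencies that alias to 2.25 kHz are k·fs ± 2.25 kHz for integer k ≥ 0.
k=0: 2.25 kHz.
k=1: 20.35 kHz, 24.85 kHz.
k=2: 42.95 kHz, 47.45 kHz.
k=3: 65.55 kHz, 70.05 kHz.
Within [17.35 kHz, 56.45 kHz]: 20.35 kHz, 24.85 kHz, 42.95 kHz, 47.45 kHz.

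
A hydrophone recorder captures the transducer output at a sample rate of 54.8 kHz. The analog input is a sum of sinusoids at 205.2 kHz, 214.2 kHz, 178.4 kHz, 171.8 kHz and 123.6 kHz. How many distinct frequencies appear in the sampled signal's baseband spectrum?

3

fs/2 = 27.4 kHz.
205.2 kHz mod fs = 40.8 kHz.
40.8 kHz > fs/2 = 27.4 kHz, folds to fs − 40.8 kHz = 14 kHz.
214.2 kHz mod fs = 49.8 kHz.
49.8 kHz > fs/2 = 27.4 kHz, folds to fs − 49.8 kHz = 5 kHz.
178.4 kHz mod fs = 14 kHz.
14 kHz ≤ fs/2 = 27.4 kHz, appears at 14 kHz.
171.8 kHz mod fs = 7.4 kHz.
7.4 kHz ≤ fs/2 = 27.4 kHz, appears at 7.4 kHz.
123.6 kHz mod fs = 14 kHz.
14 kHz ≤ fs/2 = 27.4 kHz, appears at 14 kHz.
Distinct values: {5 kHz, 7.4 kHz, 14 kHz} → 3.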